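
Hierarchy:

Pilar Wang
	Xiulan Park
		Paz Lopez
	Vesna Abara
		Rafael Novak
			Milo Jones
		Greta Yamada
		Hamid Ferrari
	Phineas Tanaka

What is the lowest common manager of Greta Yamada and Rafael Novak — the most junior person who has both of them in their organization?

Greta Yamada's chain of managers is Vesna Abara, Pilar Wang. Rafael Novak's chain of managers is Vesna Abara, Pilar Wang. The first manager that appears in both chains is Vesna Abara.

Vesna Abara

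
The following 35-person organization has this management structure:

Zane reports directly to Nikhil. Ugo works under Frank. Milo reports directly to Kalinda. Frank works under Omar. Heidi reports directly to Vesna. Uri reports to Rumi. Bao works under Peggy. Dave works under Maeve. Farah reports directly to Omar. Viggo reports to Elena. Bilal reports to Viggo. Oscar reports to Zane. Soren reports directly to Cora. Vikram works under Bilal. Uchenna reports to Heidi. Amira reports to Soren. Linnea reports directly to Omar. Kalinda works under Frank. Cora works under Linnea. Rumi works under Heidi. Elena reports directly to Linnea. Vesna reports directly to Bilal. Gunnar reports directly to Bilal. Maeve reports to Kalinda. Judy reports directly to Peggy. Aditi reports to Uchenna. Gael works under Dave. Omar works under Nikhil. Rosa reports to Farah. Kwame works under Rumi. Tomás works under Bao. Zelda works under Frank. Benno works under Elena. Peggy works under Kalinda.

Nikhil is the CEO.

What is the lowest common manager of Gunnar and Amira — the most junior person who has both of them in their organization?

Linnea

Gunnar's chain of managers is Bilal, Viggo, Elena, Linnea, Omar, Nikhil. Amira's chain of managers is Soren, Cora, Linnea, Omar, Nikhil. The first manager that appears in both chains is Linnea.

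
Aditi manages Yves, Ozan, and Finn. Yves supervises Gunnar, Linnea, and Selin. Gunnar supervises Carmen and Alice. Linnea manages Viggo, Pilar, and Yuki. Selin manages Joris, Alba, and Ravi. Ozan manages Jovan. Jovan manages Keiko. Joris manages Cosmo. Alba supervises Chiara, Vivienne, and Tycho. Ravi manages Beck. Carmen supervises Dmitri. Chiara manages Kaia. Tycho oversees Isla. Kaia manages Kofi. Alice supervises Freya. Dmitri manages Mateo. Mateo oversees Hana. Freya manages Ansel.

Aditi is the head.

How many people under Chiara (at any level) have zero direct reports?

1

The only person in Chiara's organization with no one reporting to them is Kofi. That is 1.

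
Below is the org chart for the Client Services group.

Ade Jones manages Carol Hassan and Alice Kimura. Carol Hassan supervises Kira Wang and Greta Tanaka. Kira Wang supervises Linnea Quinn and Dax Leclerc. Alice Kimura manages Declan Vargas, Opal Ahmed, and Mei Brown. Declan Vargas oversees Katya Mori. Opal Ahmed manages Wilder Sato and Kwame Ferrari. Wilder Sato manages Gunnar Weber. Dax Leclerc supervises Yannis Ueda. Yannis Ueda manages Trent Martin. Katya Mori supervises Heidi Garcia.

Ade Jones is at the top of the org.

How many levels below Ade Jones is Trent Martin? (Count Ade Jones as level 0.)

5

Chain from Trent Martin up to Ade Jones: Trent Martin → Yannis Ueda → Dax Leclerc → Kira Wang → Carol Hassan → Ade Jones. That is 5 steps up, so Trent Martin is 5 levels below Ade Jones.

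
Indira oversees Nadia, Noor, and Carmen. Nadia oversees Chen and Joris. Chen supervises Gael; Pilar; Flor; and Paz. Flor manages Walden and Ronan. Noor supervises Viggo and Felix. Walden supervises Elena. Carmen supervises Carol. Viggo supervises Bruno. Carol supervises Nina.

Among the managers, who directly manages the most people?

Direct-report counts: Indira has 3; Carmen has 1; Carol has 1; Noor has 2; Viggo has 1; Nadia has 2; Chen has 4; Flor has 2; Walden has 1. The largest is 4, held by Chen.

Chen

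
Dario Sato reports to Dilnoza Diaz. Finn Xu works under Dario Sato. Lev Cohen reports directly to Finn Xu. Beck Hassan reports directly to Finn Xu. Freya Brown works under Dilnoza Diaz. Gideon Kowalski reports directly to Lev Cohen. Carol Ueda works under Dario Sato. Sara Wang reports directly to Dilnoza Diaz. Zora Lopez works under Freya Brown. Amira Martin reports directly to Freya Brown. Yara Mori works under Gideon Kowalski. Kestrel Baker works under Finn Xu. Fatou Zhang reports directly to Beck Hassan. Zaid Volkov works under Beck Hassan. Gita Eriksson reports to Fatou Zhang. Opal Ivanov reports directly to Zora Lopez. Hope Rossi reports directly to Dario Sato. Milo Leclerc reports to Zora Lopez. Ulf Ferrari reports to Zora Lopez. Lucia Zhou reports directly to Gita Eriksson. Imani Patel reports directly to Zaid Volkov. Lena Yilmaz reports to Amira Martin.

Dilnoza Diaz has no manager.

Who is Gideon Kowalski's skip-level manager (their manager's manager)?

Gideon Kowalski reports to Lev Cohen, and Lev Cohen reports to Finn Xu. So Gideon Kowalski's skip-level manager is Finn Xu.

Finn Xu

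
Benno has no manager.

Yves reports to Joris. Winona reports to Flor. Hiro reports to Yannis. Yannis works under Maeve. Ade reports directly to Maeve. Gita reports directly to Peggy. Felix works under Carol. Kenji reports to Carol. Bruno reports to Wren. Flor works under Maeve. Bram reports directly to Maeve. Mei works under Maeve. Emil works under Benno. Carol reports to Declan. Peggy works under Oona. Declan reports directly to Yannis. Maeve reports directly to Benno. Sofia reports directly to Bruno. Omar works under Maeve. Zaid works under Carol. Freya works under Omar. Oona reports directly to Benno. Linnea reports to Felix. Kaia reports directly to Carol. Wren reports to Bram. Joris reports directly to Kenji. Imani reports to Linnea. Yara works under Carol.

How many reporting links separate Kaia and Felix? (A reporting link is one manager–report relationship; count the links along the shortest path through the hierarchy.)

Kaia is 1 level below Carol, and Felix is 1 level below Carol (their lowest common manager). The shortest path runs up from Kaia to Carol and back down to Felix: 1 + 1 = 2 links.

2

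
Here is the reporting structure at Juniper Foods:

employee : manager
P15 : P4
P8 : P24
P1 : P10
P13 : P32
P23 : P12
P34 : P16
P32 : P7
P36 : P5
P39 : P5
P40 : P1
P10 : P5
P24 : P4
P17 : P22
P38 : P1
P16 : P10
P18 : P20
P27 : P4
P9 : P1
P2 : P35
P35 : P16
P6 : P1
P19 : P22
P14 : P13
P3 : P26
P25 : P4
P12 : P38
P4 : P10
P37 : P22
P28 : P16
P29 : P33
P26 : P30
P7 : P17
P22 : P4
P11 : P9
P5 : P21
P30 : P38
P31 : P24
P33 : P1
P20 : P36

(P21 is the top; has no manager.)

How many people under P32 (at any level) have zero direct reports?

The only person in P32's organization with no one reporting to them is P14. That is 1.

1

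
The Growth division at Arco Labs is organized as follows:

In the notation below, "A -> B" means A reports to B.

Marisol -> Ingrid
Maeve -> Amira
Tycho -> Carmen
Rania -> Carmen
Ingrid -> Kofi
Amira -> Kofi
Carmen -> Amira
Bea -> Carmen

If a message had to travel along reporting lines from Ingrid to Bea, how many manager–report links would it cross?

4

Ingrid is 1 level below Kofi, and Bea is 3 levels below Kofi (their lowest common manager). The shortest path runs up from Ingrid to Kofi and back down to Bea: 1 + 3 = 4 links.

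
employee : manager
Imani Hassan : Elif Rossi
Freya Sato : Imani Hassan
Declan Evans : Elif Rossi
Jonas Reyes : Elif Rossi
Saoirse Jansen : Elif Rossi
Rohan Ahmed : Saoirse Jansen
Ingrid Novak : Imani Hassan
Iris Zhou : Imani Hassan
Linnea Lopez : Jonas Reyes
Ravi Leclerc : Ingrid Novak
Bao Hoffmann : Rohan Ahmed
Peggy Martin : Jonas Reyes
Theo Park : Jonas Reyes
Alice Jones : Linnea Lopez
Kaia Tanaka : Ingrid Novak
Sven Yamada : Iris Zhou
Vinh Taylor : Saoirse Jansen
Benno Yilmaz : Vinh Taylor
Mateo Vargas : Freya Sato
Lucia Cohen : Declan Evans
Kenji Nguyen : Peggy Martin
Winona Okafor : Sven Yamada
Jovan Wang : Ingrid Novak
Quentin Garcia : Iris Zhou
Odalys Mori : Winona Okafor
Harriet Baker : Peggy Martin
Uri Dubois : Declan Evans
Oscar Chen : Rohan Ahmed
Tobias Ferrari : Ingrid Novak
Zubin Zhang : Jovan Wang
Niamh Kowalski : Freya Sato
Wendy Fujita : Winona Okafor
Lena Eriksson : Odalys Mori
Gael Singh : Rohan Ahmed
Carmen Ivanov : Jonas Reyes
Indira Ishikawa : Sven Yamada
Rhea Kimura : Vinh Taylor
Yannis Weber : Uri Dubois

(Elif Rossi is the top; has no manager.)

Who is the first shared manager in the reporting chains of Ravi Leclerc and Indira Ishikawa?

Imani Hassan

Ravi Leclerc's chain of managers is Ingrid Novak, Imani Hassan, Elif Rossi. Indira Ishikawa's chain of managers is Sven Yamada, Iris Zhou, Imani Hassan, Elif Rossi. The first manager that appears in both chains is Imani Hassan.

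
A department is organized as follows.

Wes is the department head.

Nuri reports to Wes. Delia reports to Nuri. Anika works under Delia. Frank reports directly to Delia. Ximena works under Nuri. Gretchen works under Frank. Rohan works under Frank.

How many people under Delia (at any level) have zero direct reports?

The people in Delia's organization with no one reporting to them are Rohan, Gretchen, Anika. That is 3.

3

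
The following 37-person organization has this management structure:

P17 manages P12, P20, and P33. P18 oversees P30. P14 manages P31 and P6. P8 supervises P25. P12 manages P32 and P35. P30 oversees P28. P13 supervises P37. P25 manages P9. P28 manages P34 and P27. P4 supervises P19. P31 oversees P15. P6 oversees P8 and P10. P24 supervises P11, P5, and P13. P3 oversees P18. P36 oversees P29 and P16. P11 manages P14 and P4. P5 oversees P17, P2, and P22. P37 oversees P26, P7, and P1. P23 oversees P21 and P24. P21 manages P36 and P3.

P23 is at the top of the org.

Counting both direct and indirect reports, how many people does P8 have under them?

2

P8 directly manages P25. Under P25: P9 (1). That's 2 in total.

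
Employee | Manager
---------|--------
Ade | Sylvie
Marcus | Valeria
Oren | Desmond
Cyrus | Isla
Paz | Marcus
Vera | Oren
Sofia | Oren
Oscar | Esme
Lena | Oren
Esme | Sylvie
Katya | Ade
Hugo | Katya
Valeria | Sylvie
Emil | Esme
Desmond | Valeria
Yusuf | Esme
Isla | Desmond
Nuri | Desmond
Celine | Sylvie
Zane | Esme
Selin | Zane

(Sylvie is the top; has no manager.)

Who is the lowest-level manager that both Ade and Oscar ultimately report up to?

Ade's chain of managers is Sylvie. Oscar's chain of managers is Esme, Sylvie. The first manager that appears in both chains is Sylvie.

Sylvie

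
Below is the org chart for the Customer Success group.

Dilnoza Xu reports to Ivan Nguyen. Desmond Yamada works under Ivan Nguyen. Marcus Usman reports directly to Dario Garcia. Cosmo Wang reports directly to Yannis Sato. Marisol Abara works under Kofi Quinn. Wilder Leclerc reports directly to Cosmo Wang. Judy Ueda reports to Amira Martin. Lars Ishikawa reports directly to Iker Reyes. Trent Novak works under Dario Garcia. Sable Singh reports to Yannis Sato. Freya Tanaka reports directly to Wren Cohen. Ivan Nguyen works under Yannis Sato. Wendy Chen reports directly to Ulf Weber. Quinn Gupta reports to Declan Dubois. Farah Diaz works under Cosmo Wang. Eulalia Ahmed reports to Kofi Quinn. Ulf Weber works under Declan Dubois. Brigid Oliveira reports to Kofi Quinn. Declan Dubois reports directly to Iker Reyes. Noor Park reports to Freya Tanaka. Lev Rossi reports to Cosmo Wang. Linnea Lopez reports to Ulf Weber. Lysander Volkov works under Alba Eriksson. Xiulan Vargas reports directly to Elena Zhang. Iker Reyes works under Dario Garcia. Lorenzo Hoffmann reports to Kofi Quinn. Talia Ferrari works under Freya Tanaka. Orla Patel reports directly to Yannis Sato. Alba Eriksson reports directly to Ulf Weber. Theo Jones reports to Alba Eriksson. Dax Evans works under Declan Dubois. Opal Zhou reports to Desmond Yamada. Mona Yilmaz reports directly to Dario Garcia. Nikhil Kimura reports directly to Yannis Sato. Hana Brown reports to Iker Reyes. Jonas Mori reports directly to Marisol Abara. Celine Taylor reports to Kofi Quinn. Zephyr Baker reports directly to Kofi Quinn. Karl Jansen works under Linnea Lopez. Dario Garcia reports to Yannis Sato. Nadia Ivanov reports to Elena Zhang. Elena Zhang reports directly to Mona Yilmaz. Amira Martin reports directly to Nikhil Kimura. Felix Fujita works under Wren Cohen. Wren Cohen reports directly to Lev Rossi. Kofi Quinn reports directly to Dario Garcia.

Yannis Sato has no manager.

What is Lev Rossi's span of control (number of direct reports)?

Lev Rossi directly manages Wren Cohen. That is 1 direct report.

1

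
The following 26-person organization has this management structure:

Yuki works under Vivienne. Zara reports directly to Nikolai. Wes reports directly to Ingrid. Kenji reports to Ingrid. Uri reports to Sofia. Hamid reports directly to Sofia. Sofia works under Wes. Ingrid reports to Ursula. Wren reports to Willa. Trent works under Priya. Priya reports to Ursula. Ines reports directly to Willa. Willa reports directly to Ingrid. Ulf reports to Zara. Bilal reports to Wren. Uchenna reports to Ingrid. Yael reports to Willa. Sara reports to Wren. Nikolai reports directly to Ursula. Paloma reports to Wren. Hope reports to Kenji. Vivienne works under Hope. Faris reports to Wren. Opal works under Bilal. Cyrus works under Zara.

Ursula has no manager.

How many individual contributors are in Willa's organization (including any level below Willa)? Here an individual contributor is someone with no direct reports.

6

The people in Willa's organization with no one reporting to them are Paloma, Faris, Opal, Sara, Yael, Ines. That is 6.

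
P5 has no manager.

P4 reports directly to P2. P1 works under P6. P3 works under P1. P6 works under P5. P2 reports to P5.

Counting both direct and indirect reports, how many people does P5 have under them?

5

P5 directly manages P2, P6. Under P2: P4 (1). Under P6: P1, P3 (2). So P5's organization is 2 direct reports plus everyone under them: 2 + 3 = 5.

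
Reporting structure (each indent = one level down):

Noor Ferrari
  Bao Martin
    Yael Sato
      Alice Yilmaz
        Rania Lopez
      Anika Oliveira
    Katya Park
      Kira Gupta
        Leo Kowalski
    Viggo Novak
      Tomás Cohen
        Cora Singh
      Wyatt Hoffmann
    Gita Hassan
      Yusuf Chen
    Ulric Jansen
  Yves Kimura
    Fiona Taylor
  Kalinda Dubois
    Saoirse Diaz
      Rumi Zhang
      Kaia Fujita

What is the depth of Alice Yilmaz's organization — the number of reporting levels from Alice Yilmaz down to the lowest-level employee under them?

1

The longest chain under Alice Yilmaz runs Alice Yilmaz → Rania Lopez, which is 1 level below Alice Yilmaz.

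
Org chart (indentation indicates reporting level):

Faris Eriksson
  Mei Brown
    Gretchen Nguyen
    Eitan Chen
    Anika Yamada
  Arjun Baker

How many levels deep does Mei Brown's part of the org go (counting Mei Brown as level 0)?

The longest chain under Mei Brown runs Mei Brown → Anika Yamada, which is 1 level below Mei Brown.

1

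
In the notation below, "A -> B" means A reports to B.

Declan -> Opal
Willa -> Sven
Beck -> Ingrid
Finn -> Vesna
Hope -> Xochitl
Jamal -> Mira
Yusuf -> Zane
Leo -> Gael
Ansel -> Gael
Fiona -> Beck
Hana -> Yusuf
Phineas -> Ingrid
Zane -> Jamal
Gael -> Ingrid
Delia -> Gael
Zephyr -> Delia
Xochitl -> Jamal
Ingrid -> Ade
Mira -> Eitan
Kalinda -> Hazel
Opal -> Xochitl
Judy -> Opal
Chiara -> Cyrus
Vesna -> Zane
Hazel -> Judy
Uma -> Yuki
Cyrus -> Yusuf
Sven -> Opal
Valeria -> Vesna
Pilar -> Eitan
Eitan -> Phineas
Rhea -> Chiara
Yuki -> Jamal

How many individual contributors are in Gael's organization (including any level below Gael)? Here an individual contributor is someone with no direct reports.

The people in Gael's organization with no one reporting to them are Leo, Zephyr, Ansel. That is 3.

3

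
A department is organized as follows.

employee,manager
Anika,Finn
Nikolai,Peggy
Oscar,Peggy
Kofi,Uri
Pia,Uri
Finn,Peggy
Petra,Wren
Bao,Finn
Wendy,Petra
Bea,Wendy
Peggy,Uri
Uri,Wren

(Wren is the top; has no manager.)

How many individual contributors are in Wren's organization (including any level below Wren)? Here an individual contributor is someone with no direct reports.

The people in Wren's organization with no one reporting to them are Kofi, Pia, Nikolai, Anika, Bao, Oscar, Bea. That is 7.

7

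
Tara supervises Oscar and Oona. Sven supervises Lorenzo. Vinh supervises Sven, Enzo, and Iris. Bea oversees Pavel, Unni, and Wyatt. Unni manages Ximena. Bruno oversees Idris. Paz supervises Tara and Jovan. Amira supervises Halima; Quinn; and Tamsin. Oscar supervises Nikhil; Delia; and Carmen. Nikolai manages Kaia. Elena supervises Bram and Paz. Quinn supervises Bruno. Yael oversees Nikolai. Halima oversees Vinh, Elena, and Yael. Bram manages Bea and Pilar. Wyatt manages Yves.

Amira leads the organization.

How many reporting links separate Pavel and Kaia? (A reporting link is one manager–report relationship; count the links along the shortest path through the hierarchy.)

7

Pavel is 4 levels below Halima, and Kaia is 3 levels below Halima (their lowest common manager). The shortest path runs up from Pavel to Halima and back down to Kaia: 4 + 3 = 7 links.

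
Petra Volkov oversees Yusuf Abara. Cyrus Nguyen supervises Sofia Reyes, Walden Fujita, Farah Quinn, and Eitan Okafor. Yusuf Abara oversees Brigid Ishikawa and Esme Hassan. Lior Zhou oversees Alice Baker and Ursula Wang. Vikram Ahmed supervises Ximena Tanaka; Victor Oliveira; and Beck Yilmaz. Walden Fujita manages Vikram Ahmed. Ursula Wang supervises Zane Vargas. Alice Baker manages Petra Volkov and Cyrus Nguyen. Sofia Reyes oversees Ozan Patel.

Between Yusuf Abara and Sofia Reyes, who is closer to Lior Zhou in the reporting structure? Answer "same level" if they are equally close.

same level

Both Yusuf Abara and Sofia Reyes are 3 levels below Lior Zhou.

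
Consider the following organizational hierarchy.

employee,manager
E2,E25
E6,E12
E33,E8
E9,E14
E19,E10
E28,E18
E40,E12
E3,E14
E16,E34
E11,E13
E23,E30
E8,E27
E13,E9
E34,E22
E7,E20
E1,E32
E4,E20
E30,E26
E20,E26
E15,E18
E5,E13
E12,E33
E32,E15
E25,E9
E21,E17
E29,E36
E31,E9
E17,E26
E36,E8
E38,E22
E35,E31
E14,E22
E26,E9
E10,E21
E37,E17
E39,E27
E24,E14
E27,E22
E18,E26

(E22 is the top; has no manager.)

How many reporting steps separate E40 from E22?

5

Chain from E40 up to E22: E40 → E12 → E33 → E8 → E27 → E22. That is 5 steps up, so E40 is 5 levels below E22.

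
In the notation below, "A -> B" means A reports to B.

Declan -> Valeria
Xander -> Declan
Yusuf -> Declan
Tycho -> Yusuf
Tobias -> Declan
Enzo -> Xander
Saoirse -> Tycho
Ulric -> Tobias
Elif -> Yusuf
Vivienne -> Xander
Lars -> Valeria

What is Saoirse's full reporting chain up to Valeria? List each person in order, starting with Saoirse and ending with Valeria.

Saoirse reports to Tycho. Tycho reports to Yusuf. Yusuf reports to Declan. Declan reports to Valeria. Valeria is at the top.

Saoirse -> Tycho -> Yusuf -> Declan -> Valeria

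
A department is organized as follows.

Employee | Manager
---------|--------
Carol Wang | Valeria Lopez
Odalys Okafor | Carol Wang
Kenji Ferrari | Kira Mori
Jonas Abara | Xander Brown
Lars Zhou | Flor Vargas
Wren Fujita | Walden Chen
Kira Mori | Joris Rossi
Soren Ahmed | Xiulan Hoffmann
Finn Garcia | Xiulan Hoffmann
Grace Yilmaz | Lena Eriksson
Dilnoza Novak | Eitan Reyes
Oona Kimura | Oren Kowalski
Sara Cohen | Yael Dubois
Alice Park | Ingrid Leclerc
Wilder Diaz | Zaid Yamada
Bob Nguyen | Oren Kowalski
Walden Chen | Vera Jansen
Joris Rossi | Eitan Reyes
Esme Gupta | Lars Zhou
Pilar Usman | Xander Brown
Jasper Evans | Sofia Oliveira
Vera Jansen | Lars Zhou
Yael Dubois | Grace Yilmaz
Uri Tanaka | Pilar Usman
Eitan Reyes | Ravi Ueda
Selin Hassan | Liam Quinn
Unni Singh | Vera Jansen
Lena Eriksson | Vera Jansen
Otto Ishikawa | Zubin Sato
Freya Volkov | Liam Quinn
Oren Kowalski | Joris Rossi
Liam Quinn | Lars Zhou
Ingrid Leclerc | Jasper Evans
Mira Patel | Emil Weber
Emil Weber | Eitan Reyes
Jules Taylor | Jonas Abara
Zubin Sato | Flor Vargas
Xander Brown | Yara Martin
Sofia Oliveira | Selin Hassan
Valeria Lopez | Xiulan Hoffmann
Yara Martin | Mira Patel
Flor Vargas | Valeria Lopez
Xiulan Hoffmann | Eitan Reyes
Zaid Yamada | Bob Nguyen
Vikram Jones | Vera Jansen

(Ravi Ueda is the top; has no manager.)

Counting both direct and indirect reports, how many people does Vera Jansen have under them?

8

Vera Jansen directly manages Lena Eriksson, Walden Chen, Unni Singh, Vikram Jones. Under Lena Eriksson: Grace Yilmaz, Yael Dubois, Sara Cohen (3). Under Walden Chen: Wren Fujita (1). Unni Singh has no reports. Vikram Jones has no reports. So Vera Jansen's organization is 4 direct reports plus everyone under them: 4 + 2 + 1 + 1 = 8.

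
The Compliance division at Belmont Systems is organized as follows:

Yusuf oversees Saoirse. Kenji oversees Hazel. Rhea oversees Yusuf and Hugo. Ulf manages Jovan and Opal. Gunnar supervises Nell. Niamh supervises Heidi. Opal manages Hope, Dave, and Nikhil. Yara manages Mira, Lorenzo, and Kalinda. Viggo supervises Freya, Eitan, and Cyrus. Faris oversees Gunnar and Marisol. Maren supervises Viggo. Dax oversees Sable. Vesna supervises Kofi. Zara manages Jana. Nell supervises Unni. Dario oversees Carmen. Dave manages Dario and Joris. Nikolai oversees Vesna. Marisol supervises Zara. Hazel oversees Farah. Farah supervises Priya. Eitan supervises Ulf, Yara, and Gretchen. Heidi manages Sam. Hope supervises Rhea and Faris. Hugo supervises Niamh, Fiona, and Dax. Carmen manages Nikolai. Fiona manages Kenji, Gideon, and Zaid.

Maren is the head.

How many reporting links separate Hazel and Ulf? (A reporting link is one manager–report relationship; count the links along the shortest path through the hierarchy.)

Hazel is in Ulf's organization: the chain from Hazel up to Ulf is Hazel → Kenji → Fiona → Hugo → Rhea → Hope → Opal → Ulf, which is 7 links.

7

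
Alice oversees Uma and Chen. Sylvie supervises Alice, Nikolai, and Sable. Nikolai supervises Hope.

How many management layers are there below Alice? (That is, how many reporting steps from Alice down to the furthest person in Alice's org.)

The longest chain under Alice runs Alice → Chen, which is 1 level below Alice.

1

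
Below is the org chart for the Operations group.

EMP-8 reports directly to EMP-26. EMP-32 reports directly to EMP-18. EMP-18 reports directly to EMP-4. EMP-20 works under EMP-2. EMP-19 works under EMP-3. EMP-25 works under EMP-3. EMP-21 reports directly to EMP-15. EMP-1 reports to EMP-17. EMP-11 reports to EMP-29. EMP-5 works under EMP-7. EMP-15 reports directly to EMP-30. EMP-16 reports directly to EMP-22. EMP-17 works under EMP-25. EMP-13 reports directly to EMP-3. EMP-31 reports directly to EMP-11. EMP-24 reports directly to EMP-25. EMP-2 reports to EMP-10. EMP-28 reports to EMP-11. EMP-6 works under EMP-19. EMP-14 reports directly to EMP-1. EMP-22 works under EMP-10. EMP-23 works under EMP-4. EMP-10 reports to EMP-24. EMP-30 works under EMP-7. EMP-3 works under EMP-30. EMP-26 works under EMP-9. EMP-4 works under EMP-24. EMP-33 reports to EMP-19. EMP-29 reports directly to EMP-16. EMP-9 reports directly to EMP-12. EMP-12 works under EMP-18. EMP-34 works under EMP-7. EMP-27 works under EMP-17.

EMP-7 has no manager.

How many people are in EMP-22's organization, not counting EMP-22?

EMP-22 directly manages EMP-16. Under EMP-16: EMP-29, EMP-11, EMP-28, EMP-31 (4). That's 5 in total.

5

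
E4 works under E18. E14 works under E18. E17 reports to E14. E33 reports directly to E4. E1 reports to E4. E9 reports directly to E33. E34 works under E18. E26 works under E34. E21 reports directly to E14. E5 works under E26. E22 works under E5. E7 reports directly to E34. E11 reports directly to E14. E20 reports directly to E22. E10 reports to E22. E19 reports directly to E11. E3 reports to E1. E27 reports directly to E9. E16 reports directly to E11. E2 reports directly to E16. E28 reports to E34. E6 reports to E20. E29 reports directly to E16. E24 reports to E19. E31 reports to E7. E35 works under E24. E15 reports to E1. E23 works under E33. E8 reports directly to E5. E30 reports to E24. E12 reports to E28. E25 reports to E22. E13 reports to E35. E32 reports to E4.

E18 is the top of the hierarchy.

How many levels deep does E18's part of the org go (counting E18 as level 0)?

The longest chain under E18 runs E18 → E34 → E26 → E5 → E22 → E20 → E6, which is 6 levels below E18.

6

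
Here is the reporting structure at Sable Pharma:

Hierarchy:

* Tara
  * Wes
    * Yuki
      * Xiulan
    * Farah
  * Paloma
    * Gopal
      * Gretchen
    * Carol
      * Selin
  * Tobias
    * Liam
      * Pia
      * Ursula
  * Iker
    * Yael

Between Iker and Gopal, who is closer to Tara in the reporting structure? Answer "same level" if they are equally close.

Iker is 1 level below Tara; Gopal is 2. Iker is higher.

Iker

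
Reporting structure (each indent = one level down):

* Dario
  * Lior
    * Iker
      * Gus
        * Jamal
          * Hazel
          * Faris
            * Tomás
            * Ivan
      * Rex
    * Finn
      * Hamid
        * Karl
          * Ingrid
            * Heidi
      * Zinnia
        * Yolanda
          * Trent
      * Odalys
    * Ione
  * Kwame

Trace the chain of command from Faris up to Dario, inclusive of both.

Faris -> Jamal -> Gus -> Iker -> Lior -> Dario

Faris reports to Jamal. Jamal reports to Gus. Gus reports to Iker. Iker reports to Lior. Lior reports to Dario. Dario is at the top.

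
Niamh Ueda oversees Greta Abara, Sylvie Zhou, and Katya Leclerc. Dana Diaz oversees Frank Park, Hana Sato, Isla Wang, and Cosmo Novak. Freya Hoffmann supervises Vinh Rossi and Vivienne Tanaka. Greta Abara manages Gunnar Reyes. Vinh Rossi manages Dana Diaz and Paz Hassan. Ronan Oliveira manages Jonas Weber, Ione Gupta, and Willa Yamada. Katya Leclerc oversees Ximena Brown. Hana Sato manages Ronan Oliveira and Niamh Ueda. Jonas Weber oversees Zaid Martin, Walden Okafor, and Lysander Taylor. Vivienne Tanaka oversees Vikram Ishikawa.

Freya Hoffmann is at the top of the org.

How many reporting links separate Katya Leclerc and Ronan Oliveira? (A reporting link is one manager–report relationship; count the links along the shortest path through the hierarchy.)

Katya Leclerc is 2 levels below Hana Sato, and Ronan Oliveira is 1 level below Hana Sato (their lowest common manager). The shortest path runs up from Katya Leclerc to Hana Sato and back down to Ronan Oliveira: 2 + 1 = 3 links.

3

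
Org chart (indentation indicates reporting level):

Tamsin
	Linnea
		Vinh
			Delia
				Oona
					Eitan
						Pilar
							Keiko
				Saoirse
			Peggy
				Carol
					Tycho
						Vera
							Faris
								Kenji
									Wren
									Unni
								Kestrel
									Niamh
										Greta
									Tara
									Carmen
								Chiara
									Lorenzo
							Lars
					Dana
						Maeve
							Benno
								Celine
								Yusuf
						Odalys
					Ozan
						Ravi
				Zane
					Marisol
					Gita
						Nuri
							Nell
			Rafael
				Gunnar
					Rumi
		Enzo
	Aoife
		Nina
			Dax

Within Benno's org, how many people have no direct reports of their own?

The people in Benno's organization with no one reporting to them are Yusuf, Celine. That is 2.

2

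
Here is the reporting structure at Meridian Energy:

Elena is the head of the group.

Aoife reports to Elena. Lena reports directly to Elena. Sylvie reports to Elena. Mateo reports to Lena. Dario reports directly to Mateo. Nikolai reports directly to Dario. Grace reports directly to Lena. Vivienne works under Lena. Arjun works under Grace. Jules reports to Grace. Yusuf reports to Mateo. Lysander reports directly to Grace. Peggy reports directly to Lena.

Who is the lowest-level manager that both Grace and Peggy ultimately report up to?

Lena

Grace's chain of managers is Lena, Elena. Peggy's chain of managers is Lena, Elena. The first manager that appears in both chains is Lena.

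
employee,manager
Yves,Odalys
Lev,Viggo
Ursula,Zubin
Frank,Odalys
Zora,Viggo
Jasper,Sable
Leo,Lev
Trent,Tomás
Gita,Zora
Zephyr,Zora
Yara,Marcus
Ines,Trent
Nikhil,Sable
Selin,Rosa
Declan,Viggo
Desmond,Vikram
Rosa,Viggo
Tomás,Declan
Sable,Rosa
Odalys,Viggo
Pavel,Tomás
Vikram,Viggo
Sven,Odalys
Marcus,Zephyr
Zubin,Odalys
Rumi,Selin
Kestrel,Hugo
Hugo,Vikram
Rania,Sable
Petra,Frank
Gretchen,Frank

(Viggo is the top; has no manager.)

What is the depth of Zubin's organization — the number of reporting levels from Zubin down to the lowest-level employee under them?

1

The longest chain under Zubin runs Zubin → Ursula, which is 1 level below Zubin.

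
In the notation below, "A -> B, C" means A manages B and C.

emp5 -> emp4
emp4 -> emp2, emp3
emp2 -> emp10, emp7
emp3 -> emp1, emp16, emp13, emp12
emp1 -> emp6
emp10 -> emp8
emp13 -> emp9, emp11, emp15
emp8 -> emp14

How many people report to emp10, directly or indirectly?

emp10 directly manages emp8. Under emp8: emp14 (1). That's 2 in total.

2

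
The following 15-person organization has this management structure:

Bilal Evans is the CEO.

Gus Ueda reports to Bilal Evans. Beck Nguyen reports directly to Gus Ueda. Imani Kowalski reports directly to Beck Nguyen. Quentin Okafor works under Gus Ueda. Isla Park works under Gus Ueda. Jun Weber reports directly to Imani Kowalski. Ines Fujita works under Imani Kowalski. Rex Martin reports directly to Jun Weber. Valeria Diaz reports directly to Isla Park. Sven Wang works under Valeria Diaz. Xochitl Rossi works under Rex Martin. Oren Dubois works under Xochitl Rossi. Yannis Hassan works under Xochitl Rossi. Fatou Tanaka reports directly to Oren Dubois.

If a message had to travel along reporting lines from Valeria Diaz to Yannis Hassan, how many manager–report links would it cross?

Valeria Diaz is 2 levels below Gus Ueda, and Yannis Hassan is 6 levels below Gus Ueda (their lowest common manager). The shortest path runs up from Valeria Diaz to Gus Ueda and back down to Yannis Hassan: 2 + 6 = 8 links.

8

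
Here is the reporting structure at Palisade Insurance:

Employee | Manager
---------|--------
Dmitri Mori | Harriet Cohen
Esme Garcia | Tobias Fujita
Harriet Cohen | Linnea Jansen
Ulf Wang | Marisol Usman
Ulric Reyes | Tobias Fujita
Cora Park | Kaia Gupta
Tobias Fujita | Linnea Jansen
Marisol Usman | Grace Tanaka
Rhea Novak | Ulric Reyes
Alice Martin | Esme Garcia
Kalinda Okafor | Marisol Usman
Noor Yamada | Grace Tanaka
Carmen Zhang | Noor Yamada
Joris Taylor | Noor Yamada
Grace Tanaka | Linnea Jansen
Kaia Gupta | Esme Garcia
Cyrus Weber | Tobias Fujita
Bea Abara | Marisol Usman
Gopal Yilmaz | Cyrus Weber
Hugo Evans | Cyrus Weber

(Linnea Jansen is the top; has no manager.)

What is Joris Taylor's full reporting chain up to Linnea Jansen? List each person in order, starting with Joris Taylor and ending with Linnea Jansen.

Joris Taylor reports to Noor Yamada. Noor Yamada reports to Grace Tanaka. Grace Tanaka reports to Linnea Jansen. Linnea Jansen is at the top.

Joris Taylor -> Noor Yamada -> Grace Tanaka -> Linnea Jansen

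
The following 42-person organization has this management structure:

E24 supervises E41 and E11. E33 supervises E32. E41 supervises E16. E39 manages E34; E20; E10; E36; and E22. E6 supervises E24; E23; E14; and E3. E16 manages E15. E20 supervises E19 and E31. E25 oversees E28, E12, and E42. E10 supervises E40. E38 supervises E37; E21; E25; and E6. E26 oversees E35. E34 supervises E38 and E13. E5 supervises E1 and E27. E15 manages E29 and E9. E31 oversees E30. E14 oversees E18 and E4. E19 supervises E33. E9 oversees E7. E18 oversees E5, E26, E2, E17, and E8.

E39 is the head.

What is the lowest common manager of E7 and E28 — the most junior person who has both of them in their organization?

E7's chain of managers is E9, E15, E16, E41, E24, E6, E38, E34, E39. E28's chain of managers is E25, E38, E34, E39. The first manager that appears in both chains is E38.

E38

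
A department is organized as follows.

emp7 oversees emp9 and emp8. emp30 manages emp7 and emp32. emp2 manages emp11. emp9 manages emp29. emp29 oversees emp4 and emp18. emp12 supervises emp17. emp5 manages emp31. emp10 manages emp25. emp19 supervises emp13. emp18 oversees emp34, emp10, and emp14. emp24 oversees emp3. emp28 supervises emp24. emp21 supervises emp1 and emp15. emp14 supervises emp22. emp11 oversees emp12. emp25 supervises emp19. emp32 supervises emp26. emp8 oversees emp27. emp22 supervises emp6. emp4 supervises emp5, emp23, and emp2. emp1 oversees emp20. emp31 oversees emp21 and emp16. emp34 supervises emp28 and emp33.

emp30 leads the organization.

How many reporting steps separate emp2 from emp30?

5

Chain from emp2 up to emp30: emp2 → emp4 → emp29 → emp9 → emp7 → emp30. That is 5 steps up, so emp2 is 5 levels below emp30.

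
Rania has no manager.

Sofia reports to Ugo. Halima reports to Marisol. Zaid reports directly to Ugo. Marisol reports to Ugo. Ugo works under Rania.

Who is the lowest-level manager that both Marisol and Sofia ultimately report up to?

Marisol's chain of managers is Ugo, Rania. Sofia's chain of managers is Ugo, Rania. The first manager that appears in both chains is Ugo.

Ugo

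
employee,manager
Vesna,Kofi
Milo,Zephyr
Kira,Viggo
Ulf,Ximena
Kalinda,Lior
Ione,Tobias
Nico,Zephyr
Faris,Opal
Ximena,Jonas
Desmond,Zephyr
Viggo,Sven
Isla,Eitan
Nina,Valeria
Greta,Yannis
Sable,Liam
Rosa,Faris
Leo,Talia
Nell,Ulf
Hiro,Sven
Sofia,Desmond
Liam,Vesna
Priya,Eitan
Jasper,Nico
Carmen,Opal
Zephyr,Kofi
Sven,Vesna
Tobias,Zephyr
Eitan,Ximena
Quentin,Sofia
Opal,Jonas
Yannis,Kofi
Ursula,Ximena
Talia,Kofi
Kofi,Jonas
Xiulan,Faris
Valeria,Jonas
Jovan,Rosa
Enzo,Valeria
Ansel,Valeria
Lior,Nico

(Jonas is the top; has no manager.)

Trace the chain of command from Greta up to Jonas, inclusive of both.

Greta -> Yannis -> Kofi -> Jonas

Greta reports to Yannis. Yannis reports to Kofi. Kofi reports to Jonas. Jonas is at the top.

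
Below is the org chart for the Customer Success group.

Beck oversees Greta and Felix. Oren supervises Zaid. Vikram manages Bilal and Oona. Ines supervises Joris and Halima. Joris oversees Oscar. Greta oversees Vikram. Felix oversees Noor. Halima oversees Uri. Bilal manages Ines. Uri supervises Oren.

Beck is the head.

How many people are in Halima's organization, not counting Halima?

3

Halima directly manages Uri. Under Uri: Oren, Zaid (2). That's 3 in total.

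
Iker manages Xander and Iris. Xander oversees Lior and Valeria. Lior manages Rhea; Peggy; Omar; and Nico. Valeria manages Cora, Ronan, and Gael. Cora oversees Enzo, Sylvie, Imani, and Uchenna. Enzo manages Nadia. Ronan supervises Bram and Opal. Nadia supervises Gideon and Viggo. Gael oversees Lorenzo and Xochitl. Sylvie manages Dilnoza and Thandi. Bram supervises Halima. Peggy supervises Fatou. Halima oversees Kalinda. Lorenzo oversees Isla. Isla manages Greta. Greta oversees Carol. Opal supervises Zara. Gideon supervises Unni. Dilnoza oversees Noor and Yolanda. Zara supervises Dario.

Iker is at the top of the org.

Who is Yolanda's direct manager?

Yolanda reports directly to Dilnoza.

Dilnoza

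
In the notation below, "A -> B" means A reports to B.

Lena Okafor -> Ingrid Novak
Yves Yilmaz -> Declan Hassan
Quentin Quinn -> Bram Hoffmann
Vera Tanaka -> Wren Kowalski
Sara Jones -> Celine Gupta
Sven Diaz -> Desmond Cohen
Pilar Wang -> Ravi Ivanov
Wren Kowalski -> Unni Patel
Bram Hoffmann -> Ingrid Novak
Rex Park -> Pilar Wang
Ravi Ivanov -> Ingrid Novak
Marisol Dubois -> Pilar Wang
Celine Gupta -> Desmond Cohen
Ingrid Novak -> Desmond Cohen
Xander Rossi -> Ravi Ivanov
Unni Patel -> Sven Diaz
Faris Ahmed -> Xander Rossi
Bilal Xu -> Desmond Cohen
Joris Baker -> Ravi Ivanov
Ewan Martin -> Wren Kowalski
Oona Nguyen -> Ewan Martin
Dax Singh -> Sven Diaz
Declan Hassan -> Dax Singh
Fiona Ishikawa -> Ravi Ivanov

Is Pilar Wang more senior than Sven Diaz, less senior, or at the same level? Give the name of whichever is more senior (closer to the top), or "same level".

Sven Diaz

Pilar Wang is 3 levels below Desmond Cohen; Sven Diaz is 1. Sven Diaz is higher.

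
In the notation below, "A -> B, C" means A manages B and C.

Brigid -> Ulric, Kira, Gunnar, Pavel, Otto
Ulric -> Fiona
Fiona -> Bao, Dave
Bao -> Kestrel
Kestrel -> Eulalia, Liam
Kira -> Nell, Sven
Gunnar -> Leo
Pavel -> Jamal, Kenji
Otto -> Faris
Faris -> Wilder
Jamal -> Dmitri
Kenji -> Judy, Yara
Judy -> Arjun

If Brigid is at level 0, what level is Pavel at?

1

Chain from Pavel up to Brigid: Pavel → Brigid. That is 1 step up, so Pavel is 1 level below Brigid.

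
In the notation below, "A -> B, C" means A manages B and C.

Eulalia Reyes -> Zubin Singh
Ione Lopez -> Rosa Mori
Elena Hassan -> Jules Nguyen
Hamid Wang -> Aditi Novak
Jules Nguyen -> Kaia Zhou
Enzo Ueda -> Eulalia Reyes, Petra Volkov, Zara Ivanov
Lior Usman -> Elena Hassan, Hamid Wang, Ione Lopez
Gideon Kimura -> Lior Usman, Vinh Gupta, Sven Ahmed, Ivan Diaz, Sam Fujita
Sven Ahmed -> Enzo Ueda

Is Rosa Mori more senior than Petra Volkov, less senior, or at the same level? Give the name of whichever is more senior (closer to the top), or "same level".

Both Rosa Mori and Petra Volkov are 3 levels below Gideon Kimura.

same level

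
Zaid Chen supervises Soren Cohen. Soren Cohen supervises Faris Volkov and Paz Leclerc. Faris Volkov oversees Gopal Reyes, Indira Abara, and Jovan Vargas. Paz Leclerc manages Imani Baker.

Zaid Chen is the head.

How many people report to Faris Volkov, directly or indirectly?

Faris Volkov directly manages Gopal Reyes, Jovan Vargas, Indira Abara. Gopal Reyes has no reports. Jovan Vargas has no reports. Indira Abara has no reports. So Faris Volkov's organization is 3 direct reports plus everyone under them: 1 + 1 + 1 = 3.

3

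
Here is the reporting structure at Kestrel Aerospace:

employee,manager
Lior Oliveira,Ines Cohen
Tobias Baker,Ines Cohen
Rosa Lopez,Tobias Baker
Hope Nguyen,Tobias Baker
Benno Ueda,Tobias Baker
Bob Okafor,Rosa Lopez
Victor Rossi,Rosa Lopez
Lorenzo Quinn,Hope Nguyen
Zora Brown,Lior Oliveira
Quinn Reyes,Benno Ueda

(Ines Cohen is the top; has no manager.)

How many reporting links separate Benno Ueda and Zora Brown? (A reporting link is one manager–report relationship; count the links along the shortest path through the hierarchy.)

Benno Ueda is 2 levels below Ines Cohen, and Zora Brown is 2 levels below Ines Cohen (their lowest common manager). The shortest path runs up from Benno Ueda to Ines Cohen and back down to Zora Brown: 2 + 2 = 4 links.

4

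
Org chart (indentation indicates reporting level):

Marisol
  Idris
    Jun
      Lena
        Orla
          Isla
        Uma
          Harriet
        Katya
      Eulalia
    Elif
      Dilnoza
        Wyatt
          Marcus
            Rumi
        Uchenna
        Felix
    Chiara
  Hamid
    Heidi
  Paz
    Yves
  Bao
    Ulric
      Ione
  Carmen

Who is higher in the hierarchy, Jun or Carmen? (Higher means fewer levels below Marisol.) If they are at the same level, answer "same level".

Carmen

Jun is 2 levels below Marisol; Carmen is 1. Carmen is higher.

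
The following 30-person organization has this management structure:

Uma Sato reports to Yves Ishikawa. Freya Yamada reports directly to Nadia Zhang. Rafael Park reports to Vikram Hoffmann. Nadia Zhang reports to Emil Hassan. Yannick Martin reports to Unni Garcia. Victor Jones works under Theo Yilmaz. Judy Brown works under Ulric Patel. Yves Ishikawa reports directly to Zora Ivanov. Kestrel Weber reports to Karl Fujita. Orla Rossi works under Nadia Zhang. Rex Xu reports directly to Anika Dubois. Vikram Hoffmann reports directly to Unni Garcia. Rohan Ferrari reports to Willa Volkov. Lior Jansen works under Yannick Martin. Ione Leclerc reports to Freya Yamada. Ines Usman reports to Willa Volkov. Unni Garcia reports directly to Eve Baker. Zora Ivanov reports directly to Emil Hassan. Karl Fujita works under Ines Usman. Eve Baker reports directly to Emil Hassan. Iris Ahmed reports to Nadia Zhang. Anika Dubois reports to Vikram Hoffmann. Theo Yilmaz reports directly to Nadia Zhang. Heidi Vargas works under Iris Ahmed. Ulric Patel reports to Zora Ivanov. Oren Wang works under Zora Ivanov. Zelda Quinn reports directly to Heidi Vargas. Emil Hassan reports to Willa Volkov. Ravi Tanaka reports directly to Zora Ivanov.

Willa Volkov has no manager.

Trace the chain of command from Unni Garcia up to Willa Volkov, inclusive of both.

Unni Garcia reports to Eve Baker. Eve Baker reports to Emil Hassan. Emil Hassan reports to Willa Volkov. Willa Volkov is at the top.

Unni Garcia -> Eve Baker -> Emil Hassan -> Willa Volkov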